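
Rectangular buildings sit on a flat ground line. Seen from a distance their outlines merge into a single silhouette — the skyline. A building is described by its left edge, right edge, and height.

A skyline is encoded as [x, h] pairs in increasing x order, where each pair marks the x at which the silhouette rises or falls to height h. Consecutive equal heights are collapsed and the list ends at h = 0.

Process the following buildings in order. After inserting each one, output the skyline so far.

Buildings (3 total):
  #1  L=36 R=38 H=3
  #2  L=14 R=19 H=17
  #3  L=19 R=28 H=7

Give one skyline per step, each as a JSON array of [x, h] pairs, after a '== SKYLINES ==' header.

== SKYLINES ==
[[36,3],[38,0]]
[[14,17],[19,0],[36,3],[38,0]]
[[14,17],[19,7],[28,0],[36,3],[38,0]]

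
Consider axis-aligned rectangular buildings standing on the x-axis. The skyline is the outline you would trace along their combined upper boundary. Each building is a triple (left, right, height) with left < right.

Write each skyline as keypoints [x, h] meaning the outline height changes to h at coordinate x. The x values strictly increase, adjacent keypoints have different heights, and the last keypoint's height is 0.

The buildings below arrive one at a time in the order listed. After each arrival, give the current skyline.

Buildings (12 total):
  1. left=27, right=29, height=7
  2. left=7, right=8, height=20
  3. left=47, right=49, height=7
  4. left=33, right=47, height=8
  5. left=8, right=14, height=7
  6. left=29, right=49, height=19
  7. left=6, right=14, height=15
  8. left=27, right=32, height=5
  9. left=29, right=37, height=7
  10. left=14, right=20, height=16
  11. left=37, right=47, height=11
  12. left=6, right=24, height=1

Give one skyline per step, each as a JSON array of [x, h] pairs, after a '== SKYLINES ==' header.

== SKYLINES ==
[[27,7],[29,0]]
[[7,20],[8,0],[27,7],[29,0]]
[[7,20],[8,0],[27,7],[29,0],[47,7],[49,0]]
[[7,20],[8,0],[27,7],[29,0],[33,8],[47,7],[49,0]]
[[7,20],[8,7],[14,0],[27,7],[29,0],[33,8],[47,7],[49,0]]
[[7,20],[8,7],[14,0],[27,7],[29,19],[49,0]]
[[6,15],[7,20],[8,15],[14,0],[27,7],[29,19],[49,0]]
[[6,15],[7,20],[8,15],[14,0],[27,7],[29,19],[49,0]]
[[6,15],[7,20],[8,15],[14,0],[27,7],[29,19],[49,0]]
[[6,15],[7,20],[8,15],[14,16],[20,0],[27,7],[29,19],[49,0]]
[[6,15],[7,20],[8,15],[14,16],[20,0],[27,7],[29,19],[49,0]]
[[6,15],[7,20],[8,15],[14,16],[20,1],[24,0],[27,7],[29,19],[49,0]]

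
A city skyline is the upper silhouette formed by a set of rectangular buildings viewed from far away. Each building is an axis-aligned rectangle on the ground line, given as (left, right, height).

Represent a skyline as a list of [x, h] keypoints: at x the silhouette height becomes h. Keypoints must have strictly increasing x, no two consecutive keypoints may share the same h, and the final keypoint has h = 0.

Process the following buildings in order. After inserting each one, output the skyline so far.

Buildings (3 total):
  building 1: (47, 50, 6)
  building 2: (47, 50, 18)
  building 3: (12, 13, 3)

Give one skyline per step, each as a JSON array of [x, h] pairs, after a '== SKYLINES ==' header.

== SKYLINES ==
[[47,6],[50,0]]
[[47,18],[50,0]]
[[12,3],[13,0],[47,18],[50,0]]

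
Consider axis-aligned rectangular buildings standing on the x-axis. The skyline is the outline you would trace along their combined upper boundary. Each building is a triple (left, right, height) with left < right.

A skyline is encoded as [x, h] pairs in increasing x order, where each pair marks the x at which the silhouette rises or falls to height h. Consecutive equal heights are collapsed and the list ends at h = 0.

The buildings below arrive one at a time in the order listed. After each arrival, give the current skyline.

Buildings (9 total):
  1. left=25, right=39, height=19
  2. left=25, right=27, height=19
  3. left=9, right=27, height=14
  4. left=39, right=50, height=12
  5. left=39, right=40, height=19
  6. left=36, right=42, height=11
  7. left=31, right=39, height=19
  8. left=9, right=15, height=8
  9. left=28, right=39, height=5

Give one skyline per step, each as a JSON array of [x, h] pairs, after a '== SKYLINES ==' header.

== SKYLINES ==
[[25,19],[39,0]]
[[25,19],[39,0]]
[[9,14],[25,19],[39,0]]
[[9,14],[25,19],[39,12],[50,0]]
[[9,14],[25,19],[40,12],[50,0]]
[[9,14],[25,19],[40,12],[50,0]]
[[9,14],[25,19],[40,12],[50,0]]
[[9,14],[25,19],[40,12],[50,0]]
[[9,14],[25,19],[40,12],[50,0]]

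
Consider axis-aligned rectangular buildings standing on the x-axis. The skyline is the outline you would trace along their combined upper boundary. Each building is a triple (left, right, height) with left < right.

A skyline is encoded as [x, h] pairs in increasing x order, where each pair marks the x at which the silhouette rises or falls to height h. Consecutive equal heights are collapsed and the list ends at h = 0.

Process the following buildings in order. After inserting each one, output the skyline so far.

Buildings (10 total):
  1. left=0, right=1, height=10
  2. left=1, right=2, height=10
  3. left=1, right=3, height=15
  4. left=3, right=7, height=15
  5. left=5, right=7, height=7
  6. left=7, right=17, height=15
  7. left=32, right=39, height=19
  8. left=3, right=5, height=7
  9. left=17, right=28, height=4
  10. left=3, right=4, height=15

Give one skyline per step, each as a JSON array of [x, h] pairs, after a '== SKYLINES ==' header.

== SKYLINES ==
[[0,10],[1,0]]
[[0,10],[2,0]]
[[0,10],[1,15],[3,0]]
[[0,10],[1,15],[7,0]]
[[0,10],[1,15],[7,0]]
[[0,10],[1,15],[17,0]]
[[0,10],[1,15],[17,0],[32,19],[39,0]]
[[0,10],[1,15],[17,0],[32,19],[39,0]]
[[0,10],[1,15],[17,4],[28,0],[32,19],[39,0]]
[[0,10],[1,15],[17,4],[28,0],[32,19],[39,0]]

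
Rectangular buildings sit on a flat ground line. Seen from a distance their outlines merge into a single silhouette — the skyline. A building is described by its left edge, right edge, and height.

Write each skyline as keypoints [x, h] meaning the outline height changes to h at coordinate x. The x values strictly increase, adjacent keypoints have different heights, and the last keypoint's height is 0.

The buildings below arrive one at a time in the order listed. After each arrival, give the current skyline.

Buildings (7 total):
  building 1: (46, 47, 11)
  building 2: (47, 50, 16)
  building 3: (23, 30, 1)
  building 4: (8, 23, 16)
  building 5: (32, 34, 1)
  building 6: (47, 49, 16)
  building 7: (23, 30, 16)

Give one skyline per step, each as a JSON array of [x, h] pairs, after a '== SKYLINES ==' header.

== SKYLINES ==
[[46,11],[47,0]]
[[46,11],[47,16],[50,0]]
[[23,1],[30,0],[46,11],[47,16],[50,0]]
[[8,16],[23,1],[30,0],[46,11],[47,16],[50,0]]
[[8,16],[23,1],[30,0],[32,1],[34,0],[46,11],[47,16],[50,0]]
[[8,16],[23,1],[30,0],[32,1],[34,0],[46,11],[47,16],[50,0]]
[[8,16],[30,0],[32,1],[34,0],[46,11],[47,16],[50,0]]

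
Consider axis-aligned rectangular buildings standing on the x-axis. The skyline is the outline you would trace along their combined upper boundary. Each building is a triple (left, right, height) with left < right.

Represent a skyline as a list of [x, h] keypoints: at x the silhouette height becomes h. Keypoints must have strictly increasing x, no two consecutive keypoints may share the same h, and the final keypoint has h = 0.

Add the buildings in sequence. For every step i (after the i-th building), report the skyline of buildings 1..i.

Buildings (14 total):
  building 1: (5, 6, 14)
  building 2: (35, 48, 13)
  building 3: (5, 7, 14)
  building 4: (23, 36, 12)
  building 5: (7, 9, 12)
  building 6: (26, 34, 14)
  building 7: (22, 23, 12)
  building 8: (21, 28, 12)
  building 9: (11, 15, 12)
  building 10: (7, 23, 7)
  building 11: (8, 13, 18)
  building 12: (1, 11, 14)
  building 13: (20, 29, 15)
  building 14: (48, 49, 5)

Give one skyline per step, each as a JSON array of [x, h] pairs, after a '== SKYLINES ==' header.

== SKYLINES ==
[[5,14],[6,0]]
[[5,14],[6,0],[35,13],[48,0]]
[[5,14],[7,0],[35,13],[48,0]]
[[5,14],[7,0],[23,12],[35,13],[48,0]]
[[5,14],[7,12],[9,0],[23,12],[35,13],[48,0]]
[[5,14],[7,12],[9,0],[23,12],[26,14],[34,12],[35,13],[48,0]]
[[5,14],[7,12],[9,0],[22,12],[26,14],[34,12],[35,13],[48,0]]
[[5,14],[7,12],[9,0],[21,12],[26,14],[34,12],[35,13],[48,0]]
[[5,14],[7,12],[9,0],[11,12],[15,0],[21,12],[26,14],[34,12],[35,13],[48,0]]
[[5,14],[7,12],[9,7],[11,12],[15,7],[21,12],[26,14],[34,12],[35,13],[48,0]]
[[5,14],[7,12],[8,18],[13,12],[15,7],[21,12],[26,14],[34,12],[35,13],[48,0]]
[[1,14],[8,18],[13,12],[15,7],[21,12],[26,14],[34,12],[35,13],[48,0]]
[[1,14],[8,18],[13,12],[15,7],[20,15],[29,14],[34,12],[35,13],[48,0]]
[[1,14],[8,18],[13,12],[15,7],[20,15],[29,14],[34,12],[35,13],[48,5],[49,0]]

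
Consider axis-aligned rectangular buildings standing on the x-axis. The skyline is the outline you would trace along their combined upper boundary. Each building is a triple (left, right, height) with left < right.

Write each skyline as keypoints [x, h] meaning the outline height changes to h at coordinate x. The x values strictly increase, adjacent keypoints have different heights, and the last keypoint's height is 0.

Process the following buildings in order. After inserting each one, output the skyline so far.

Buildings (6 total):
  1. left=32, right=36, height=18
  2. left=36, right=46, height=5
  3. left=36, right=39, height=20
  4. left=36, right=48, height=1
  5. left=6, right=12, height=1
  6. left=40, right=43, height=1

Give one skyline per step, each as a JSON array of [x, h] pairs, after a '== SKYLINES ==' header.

== SKYLINES ==
[[32,18],[36,0]]
[[32,18],[36,5],[46,0]]
[[32,18],[36,20],[39,5],[46,0]]
[[32,18],[36,20],[39,5],[46,1],[48,0]]
[[6,1],[12,0],[32,18],[36,20],[39,5],[46,1],[48,0]]
[[6,1],[12,0],[32,18],[36,20],[39,5],[46,1],[48,0]]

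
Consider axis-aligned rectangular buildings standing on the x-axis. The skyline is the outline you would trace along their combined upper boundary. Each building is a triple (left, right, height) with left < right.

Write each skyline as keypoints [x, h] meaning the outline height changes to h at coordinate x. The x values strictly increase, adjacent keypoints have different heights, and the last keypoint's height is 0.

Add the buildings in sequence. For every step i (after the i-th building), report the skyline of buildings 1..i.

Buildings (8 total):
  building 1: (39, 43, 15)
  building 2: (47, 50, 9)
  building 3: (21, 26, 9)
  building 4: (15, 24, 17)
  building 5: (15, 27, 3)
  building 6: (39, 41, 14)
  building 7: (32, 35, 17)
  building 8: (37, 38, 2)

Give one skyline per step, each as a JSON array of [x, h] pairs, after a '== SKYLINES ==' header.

== SKYLINES ==
[[39,15],[43,0]]
[[39,15],[43,0],[47,9],[50,0]]
[[21,9],[26,0],[39,15],[43,0],[47,9],[50,0]]
[[15,17],[24,9],[26,0],[39,15],[43,0],[47,9],[50,0]]
[[15,17],[24,9],[26,3],[27,0],[39,15],[43,0],[47,9],[50,0]]
[[15,17],[24,9],[26,3],[27,0],[39,15],[43,0],[47,9],[50,0]]
[[15,17],[24,9],[26,3],[27,0],[32,17],[35,0],[39,15],[43,0],[47,9],[50,0]]
[[15,17],[24,9],[26,3],[27,0],[32,17],[35,0],[37,2],[38,0],[39,15],[43,0],[47,9],[50,0]]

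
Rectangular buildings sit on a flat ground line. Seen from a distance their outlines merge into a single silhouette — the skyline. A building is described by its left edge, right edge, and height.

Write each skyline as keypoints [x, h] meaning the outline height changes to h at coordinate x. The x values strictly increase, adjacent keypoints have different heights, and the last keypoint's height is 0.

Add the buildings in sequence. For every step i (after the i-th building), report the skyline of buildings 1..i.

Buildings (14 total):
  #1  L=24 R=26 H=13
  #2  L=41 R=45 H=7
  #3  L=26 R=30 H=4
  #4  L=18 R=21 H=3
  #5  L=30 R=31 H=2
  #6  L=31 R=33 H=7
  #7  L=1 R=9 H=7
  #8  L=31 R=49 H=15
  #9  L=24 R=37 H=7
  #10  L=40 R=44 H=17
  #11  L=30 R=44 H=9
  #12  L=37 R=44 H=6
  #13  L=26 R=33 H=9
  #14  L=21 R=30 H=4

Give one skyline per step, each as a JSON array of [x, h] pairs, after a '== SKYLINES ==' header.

== SKYLINES ==
[[24,13],[26,0]]
[[24,13],[26,0],[41,7],[45,0]]
[[24,13],[26,4],[30,0],[41,7],[45,0]]
[[18,3],[21,0],[24,13],[26,4],[30,0],[41,7],[45,0]]
[[18,3],[21,0],[24,13],[26,4],[30,2],[31,0],[41,7],[45,0]]
[[18,3],[21,0],[24,13],[26,4],[30,2],[31,7],[33,0],[41,7],[45,0]]
[[1,7],[9,0],[18,3],[21,0],[24,13],[26,4],[30,2],[31,7],[33,0],[41,7],[45,0]]
[[1,7],[9,0],[18,3],[21,0],[24,13],[26,4],[30,2],[31,15],[49,0]]
[[1,7],[9,0],[18,3],[21,0],[24,13],[26,7],[31,15],[49,0]]
[[1,7],[9,0],[18,3],[21,0],[24,13],[26,7],[31,15],[40,17],[44,15],[49,0]]
[[1,7],[9,0],[18,3],[21,0],[24,13],[26,7],[30,9],[31,15],[40,17],[44,15],[49,0]]
[[1,7],[9,0],[18,3],[21,0],[24,13],[26,7],[30,9],[31,15],[40,17],[44,15],[49,0]]
[[1,7],[9,0],[18,3],[21,0],[24,13],[26,9],[31,15],[40,17],[44,15],[49,0]]
[[1,7],[9,0],[18,3],[21,4],[24,13],[26,9],[31,15],[40,17],[44,15],[49,0]]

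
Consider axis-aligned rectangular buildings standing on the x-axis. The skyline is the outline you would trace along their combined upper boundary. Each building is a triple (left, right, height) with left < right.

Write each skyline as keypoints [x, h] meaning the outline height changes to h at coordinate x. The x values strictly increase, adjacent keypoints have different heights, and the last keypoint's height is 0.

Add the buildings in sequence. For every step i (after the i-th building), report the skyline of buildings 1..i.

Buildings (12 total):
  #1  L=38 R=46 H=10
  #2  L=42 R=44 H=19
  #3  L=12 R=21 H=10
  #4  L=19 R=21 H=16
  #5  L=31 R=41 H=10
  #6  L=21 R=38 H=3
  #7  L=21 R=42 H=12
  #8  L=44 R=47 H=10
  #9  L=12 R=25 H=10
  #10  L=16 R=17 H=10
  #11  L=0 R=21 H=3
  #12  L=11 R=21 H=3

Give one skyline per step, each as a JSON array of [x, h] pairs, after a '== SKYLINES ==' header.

== SKYLINES ==
[[38,10],[46,0]]
[[38,10],[42,19],[44,10],[46,0]]
[[12,10],[21,0],[38,10],[42,19],[44,10],[46,0]]
[[12,10],[19,16],[21,0],[38,10],[42,19],[44,10],[46,0]]
[[12,10],[19,16],[21,0],[31,10],[42,19],[44,10],[46,0]]
[[12,10],[19,16],[21,3],[31,10],[42,19],[44,10],[46,0]]
[[12,10],[19,16],[21,12],[42,19],[44,10],[46,0]]
[[12,10],[19,16],[21,12],[42,19],[44,10],[47,0]]
[[12,10],[19,16],[21,12],[42,19],[44,10],[47,0]]
[[12,10],[19,16],[21,12],[42,19],[44,10],[47,0]]
[[0,3],[12,10],[19,16],[21,12],[42,19],[44,10],[47,0]]
[[0,3],[12,10],[19,16],[21,12],[42,19],[44,10],[47,0]]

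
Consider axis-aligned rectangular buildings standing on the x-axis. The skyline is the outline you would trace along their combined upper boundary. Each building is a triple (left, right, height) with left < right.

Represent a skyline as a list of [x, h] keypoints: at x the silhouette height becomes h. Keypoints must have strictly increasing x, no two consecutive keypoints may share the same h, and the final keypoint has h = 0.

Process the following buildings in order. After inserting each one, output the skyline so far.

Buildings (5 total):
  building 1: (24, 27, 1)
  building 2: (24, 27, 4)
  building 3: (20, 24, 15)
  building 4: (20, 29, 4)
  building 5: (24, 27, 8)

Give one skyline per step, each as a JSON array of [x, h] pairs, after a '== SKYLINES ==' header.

== SKYLINES ==
[[24,1],[27,0]]
[[24,4],[27,0]]
[[20,15],[24,4],[27,0]]
[[20,15],[24,4],[29,0]]
[[20,15],[24,8],[27,4],[29,0]]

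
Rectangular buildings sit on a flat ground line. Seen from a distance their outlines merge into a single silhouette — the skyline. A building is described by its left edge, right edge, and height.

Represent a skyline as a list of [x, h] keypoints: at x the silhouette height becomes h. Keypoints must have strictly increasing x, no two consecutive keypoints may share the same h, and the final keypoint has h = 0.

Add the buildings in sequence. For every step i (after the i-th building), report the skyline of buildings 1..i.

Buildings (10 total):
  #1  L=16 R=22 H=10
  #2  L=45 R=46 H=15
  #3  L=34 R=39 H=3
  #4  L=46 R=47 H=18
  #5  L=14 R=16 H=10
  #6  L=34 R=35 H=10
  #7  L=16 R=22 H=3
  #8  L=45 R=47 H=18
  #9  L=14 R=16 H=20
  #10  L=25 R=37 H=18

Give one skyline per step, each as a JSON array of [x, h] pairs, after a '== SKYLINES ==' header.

== SKYLINES ==
[[16,10],[22,0]]
[[16,10],[22,0],[45,15],[46,0]]
[[16,10],[22,0],[34,3],[39,0],[45,15],[46,0]]
[[16,10],[22,0],[34,3],[39,0],[45,15],[46,18],[47,0]]
[[14,10],[22,0],[34,3],[39,0],[45,15],[46,18],[47,0]]
[[14,10],[22,0],[34,10],[35,3],[39,0],[45,15],[46,18],[47,0]]
[[14,10],[22,0],[34,10],[35,3],[39,0],[45,15],[46,18],[47,0]]
[[14,10],[22,0],[34,10],[35,3],[39,0],[45,18],[47,0]]
[[14,20],[16,10],[22,0],[34,10],[35,3],[39,0],[45,18],[47,0]]
[[14,20],[16,10],[22,0],[25,18],[37,3],[39,0],[45,18],[47,0]]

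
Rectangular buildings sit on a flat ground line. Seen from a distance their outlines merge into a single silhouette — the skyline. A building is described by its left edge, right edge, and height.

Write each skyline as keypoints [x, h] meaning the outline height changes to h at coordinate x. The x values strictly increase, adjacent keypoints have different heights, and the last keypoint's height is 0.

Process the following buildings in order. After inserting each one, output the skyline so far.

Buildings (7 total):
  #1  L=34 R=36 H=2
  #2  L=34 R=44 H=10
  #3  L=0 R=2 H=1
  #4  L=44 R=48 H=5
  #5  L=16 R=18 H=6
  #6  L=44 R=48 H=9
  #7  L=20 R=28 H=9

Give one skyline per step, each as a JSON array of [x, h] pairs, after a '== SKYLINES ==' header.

== SKYLINES ==
[[34,2],[36,0]]
[[34,10],[44,0]]
[[0,1],[2,0],[34,10],[44,0]]
[[0,1],[2,0],[34,10],[44,5],[48,0]]
[[0,1],[2,0],[16,6],[18,0],[34,10],[44,5],[48,0]]
[[0,1],[2,0],[16,6],[18,0],[34,10],[44,9],[48,0]]
[[0,1],[2,0],[16,6],[18,0],[20,9],[28,0],[34,10],[44,9],[48,0]]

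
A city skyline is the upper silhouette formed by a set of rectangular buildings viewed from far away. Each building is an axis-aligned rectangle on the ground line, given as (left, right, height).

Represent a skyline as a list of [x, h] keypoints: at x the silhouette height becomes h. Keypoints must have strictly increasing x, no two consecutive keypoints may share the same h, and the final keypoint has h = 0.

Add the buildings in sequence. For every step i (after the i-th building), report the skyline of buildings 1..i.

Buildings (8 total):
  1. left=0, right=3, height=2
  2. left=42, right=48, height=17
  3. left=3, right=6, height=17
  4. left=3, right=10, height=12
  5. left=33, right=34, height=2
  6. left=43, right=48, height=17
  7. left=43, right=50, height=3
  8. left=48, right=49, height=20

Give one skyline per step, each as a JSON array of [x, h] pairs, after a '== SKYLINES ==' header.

== SKYLINES ==
[[0,2],[3,0]]
[[0,2],[3,0],[42,17],[48,0]]
[[0,2],[3,17],[6,0],[42,17],[48,0]]
[[0,2],[3,17],[6,12],[10,0],[42,17],[48,0]]
[[0,2],[3,17],[6,12],[10,0],[33,2],[34,0],[42,17],[48,0]]
[[0,2],[3,17],[6,12],[10,0],[33,2],[34,0],[42,17],[48,0]]
[[0,2],[3,17],[6,12],[10,0],[33,2],[34,0],[42,17],[48,3],[50,0]]
[[0,2],[3,17],[6,12],[10,0],[33,2],[34,0],[42,17],[48,20],[49,3],[50,0]]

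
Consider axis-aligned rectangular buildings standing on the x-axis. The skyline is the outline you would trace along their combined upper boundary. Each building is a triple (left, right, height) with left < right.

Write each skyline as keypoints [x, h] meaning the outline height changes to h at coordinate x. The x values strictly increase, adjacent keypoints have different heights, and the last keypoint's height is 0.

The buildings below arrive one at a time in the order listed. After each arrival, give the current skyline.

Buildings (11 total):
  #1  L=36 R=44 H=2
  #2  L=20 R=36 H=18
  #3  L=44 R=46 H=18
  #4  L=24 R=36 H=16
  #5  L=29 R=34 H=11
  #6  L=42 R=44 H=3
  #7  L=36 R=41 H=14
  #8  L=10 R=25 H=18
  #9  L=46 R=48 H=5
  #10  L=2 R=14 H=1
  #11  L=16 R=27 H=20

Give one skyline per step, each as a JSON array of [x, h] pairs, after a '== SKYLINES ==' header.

== SKYLINES ==
[[36,2],[44,0]]
[[20,18],[36,2],[44,0]]
[[20,18],[36,2],[44,18],[46,0]]
[[20,18],[36,2],[44,18],[46,0]]
[[20,18],[36,2],[44,18],[46,0]]
[[20,18],[36,2],[42,3],[44,18],[46,0]]
[[20,18],[36,14],[41,2],[42,3],[44,18],[46,0]]
[[10,18],[36,14],[41,2],[42,3],[44,18],[46,0]]
[[10,18],[36,14],[41,2],[42,3],[44,18],[46,5],[48,0]]
[[2,1],[10,18],[36,14],[41,2],[42,3],[44,18],[46,5],[48,0]]
[[2,1],[10,18],[16,20],[27,18],[36,14],[41,2],[42,3],[44,18],[46,5],[48,0]]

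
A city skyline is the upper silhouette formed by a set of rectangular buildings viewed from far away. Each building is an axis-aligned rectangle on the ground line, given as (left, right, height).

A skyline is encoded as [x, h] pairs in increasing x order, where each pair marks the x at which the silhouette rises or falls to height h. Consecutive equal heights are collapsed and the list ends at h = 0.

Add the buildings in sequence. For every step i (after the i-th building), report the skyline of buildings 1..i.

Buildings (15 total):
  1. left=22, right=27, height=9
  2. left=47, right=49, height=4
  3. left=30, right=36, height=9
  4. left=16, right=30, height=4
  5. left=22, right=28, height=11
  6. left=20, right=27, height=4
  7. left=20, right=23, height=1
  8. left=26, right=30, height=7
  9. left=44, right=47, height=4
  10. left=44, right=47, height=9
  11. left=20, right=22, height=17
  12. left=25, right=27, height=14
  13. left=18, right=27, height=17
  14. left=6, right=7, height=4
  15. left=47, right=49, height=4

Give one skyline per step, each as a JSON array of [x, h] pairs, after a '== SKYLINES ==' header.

== SKYLINES ==
[[22,9],[27,0]]
[[22,9],[27,0],[47,4],[49,0]]
[[22,9],[27,0],[30,9],[36,0],[47,4],[49,0]]
[[16,4],[22,9],[27,4],[30,9],[36,0],[47,4],[49,0]]
[[16,4],[22,11],[28,4],[30,9],[36,0],[47,4],[49,0]]
[[16,4],[22,11],[28,4],[30,9],[36,0],[47,4],[49,0]]
[[16,4],[22,11],[28,4],[30,9],[36,0],[47,4],[49,0]]
[[16,4],[22,11],[28,7],[30,9],[36,0],[47,4],[49,0]]
[[16,4],[22,11],[28,7],[30,9],[36,0],[44,4],[49,0]]
[[16,4],[22,11],[28,7],[30,9],[36,0],[44,9],[47,4],[49,0]]
[[16,4],[20,17],[22,11],[28,7],[30,9],[36,0],[44,9],[47,4],[49,0]]
[[16,4],[20,17],[22,11],[25,14],[27,11],[28,7],[30,9],[36,0],[44,9],[47,4],[49,0]]
[[16,4],[18,17],[27,11],[28,7],[30,9],[36,0],[44,9],[47,4],[49,0]]
[[6,4],[7,0],[16,4],[18,17],[27,11],[28,7],[30,9],[36,0],[44,9],[47,4],[49,0]]
[[6,4],[7,0],[16,4],[18,17],[27,11],[28,7],[30,9],[36,0],[44,9],[47,4],[49,0]]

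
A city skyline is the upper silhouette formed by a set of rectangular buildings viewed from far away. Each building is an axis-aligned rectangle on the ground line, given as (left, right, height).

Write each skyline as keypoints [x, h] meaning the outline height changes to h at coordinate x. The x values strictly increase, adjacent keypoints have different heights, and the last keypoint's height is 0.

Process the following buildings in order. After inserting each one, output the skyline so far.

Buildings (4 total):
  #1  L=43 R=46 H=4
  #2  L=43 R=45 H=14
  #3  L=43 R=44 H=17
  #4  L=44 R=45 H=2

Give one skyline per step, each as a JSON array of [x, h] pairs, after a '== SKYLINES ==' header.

== SKYLINES ==
[[43,4],[46,0]]
[[43,14],[45,4],[46,0]]
[[43,17],[44,14],[45,4],[46,0]]
[[43,17],[44,14],[45,4],[46,0]]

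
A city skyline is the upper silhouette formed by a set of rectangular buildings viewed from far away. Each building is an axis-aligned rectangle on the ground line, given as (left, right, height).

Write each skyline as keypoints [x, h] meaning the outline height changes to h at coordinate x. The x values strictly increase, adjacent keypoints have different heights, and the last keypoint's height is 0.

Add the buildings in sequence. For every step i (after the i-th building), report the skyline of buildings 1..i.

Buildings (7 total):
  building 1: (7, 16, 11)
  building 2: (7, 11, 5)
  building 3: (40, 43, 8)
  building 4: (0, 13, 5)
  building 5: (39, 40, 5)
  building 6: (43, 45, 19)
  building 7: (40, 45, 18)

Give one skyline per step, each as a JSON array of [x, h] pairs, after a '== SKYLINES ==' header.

== SKYLINES ==
[[7,11],[16,0]]
[[7,11],[16,0]]
[[7,11],[16,0],[40,8],[43,0]]
[[0,5],[7,11],[16,0],[40,8],[43,0]]
[[0,5],[7,11],[16,0],[39,5],[40,8],[43,0]]
[[0,5],[7,11],[16,0],[39,5],[40,8],[43,19],[45,0]]
[[0,5],[7,11],[16,0],[39,5],[40,18],[43,19],[45,0]]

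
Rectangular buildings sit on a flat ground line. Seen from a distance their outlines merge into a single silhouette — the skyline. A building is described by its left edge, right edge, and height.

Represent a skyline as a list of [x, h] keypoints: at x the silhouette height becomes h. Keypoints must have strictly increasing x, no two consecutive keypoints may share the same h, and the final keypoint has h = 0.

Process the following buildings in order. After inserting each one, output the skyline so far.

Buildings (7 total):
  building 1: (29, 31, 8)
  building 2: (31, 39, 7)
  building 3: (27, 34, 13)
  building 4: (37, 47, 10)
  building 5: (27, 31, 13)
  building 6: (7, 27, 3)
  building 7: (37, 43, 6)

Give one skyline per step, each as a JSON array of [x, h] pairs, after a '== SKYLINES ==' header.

== SKYLINES ==
[[29,8],[31,0]]
[[29,8],[31,7],[39,0]]
[[27,13],[34,7],[39,0]]
[[27,13],[34,7],[37,10],[47,0]]
[[27,13],[34,7],[37,10],[47,0]]
[[7,3],[27,13],[34,7],[37,10],[47,0]]
[[7,3],[27,13],[34,7],[37,10],[47,0]]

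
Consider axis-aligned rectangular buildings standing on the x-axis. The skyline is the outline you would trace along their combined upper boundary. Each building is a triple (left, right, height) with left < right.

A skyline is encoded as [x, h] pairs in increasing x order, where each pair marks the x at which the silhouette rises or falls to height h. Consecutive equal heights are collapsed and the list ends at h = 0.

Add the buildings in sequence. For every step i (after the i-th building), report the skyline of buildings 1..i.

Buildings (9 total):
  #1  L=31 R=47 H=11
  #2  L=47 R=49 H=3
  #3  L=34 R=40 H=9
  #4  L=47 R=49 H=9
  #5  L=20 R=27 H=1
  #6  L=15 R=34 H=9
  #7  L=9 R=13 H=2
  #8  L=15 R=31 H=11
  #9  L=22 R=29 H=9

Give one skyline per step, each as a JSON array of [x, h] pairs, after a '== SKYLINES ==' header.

== SKYLINES ==
[[31,11],[47,0]]
[[31,11],[47,3],[49,0]]
[[31,11],[47,3],[49,0]]
[[31,11],[47,9],[49,0]]
[[20,1],[27,0],[31,11],[47,9],[49,0]]
[[15,9],[31,11],[47,9],[49,0]]
[[9,2],[13,0],[15,9],[31,11],[47,9],[49,0]]
[[9,2],[13,0],[15,11],[47,9],[49,0]]
[[9,2],[13,0],[15,11],[47,9],[49,0]]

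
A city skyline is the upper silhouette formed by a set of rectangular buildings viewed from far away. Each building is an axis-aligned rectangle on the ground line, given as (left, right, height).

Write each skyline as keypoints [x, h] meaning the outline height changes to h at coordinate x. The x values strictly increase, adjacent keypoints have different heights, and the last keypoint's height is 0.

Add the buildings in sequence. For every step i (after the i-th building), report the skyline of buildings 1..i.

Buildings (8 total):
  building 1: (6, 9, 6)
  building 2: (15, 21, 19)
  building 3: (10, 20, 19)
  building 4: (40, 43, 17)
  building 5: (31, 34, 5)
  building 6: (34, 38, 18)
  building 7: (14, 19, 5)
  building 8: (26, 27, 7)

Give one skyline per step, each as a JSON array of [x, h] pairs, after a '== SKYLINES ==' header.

== SKYLINES ==
[[6,6],[9,0]]
[[6,6],[9,0],[15,19],[21,0]]
[[6,6],[9,0],[10,19],[21,0]]
[[6,6],[9,0],[10,19],[21,0],[40,17],[43,0]]
[[6,6],[9,0],[10,19],[21,0],[31,5],[34,0],[40,17],[43,0]]
[[6,6],[9,0],[10,19],[21,0],[31,5],[34,18],[38,0],[40,17],[43,0]]
[[6,6],[9,0],[10,19],[21,0],[31,5],[34,18],[38,0],[40,17],[43,0]]
[[6,6],[9,0],[10,19],[21,0],[26,7],[27,0],[31,5],[34,18],[38,0],[40,17],[43,0]]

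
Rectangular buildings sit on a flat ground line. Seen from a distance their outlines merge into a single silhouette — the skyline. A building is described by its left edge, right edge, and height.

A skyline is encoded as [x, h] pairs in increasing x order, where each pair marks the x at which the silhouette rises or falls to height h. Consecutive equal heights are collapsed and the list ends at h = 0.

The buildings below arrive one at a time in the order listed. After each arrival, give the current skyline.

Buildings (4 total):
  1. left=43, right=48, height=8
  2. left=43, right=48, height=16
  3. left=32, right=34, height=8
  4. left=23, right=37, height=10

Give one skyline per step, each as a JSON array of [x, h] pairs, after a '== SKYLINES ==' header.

== SKYLINES ==
[[43,8],[48,0]]
[[43,16],[48,0]]
[[32,8],[34,0],[43,16],[48,0]]
[[23,10],[37,0],[43,16],[48,0]]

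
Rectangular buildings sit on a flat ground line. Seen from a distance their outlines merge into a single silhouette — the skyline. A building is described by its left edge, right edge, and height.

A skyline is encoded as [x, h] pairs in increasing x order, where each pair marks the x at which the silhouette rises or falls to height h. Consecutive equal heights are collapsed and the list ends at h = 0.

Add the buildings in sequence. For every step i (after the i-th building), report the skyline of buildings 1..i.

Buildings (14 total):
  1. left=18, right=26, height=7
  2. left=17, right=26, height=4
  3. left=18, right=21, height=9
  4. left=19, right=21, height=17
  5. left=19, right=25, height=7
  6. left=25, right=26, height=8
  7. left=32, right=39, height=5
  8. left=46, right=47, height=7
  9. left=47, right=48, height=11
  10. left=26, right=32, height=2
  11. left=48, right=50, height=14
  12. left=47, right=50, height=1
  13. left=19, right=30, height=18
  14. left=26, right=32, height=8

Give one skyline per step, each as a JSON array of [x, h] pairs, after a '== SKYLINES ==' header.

== SKYLINES ==
[[18,7],[26,0]]
[[17,4],[18,7],[26,0]]
[[17,4],[18,9],[21,7],[26,0]]
[[17,4],[18,9],[19,17],[21,7],[26,0]]
[[17,4],[18,9],[19,17],[21,7],[26,0]]
[[17,4],[18,9],[19,17],[21,7],[25,8],[26,0]]
[[17,4],[18,9],[19,17],[21,7],[25,8],[26,0],[32,5],[39,0]]
[[17,4],[18,9],[19,17],[21,7],[25,8],[26,0],[32,5],[39,0],[46,7],[47,0]]
[[17,4],[18,9],[19,17],[21,7],[25,8],[26,0],[32,5],[39,0],[46,7],[47,11],[48,0]]
[[17,4],[18,9],[19,17],[21,7],[25,8],[26,2],[32,5],[39,0],[46,7],[47,11],[48,0]]
[[17,4],[18,9],[19,17],[21,7],[25,8],[26,2],[32,5],[39,0],[46,7],[47,11],[48,14],[50,0]]
[[17,4],[18,9],[19,17],[21,7],[25,8],[26,2],[32,5],[39,0],[46,7],[47,11],[48,14],[50,0]]
[[17,4],[18,9],[19,18],[30,2],[32,5],[39,0],[46,7],[47,11],[48,14],[50,0]]
[[17,4],[18,9],[19,18],[30,8],[32,5],[39,0],[46,7],[47,11],[48,14],[50,0]]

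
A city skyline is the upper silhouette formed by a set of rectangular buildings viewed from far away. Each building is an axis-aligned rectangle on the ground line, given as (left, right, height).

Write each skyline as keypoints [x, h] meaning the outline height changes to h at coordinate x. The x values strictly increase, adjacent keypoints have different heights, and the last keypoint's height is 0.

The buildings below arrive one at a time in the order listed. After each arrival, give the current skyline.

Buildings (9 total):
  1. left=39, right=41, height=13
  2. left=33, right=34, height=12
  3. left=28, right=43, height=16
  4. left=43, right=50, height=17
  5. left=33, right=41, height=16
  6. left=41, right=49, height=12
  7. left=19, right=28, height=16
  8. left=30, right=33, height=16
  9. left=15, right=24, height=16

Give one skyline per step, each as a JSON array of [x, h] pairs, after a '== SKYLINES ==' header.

== SKYLINES ==
[[39,13],[41,0]]
[[33,12],[34,0],[39,13],[41,0]]
[[28,16],[43,0]]
[[28,16],[43,17],[50,0]]
[[28,16],[43,17],[50,0]]
[[28,16],[43,17],[50,0]]
[[19,16],[43,17],[50,0]]
[[19,16],[43,17],[50,0]]
[[15,16],[43,17],[50,0]]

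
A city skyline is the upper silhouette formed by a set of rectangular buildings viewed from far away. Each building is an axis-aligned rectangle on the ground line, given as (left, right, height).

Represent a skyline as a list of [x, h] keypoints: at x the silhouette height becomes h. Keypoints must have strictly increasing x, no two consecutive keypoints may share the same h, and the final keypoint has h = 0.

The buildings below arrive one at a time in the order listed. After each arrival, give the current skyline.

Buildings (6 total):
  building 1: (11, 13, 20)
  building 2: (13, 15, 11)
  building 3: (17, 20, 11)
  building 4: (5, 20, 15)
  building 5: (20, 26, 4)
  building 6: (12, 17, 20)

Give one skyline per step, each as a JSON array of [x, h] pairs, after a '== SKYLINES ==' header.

== SKYLINES ==
[[11,20],[13,0]]
[[11,20],[13,11],[15,0]]
[[11,20],[13,11],[15,0],[17,11],[20,0]]
[[5,15],[11,20],[13,15],[20,0]]
[[5,15],[11,20],[13,15],[20,4],[26,0]]
[[5,15],[11,20],[17,15],[20,4],[26,0]]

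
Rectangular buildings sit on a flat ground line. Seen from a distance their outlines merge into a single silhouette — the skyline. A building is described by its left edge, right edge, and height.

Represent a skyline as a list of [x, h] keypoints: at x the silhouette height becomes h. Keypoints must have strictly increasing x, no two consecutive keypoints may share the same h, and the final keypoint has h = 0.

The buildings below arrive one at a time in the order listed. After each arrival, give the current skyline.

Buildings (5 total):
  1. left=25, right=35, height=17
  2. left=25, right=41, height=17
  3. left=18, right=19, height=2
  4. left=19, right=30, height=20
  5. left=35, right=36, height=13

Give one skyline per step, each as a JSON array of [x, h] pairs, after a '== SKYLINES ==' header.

== SKYLINES ==
[[25,17],[35,0]]
[[25,17],[41,0]]
[[18,2],[19,0],[25,17],[41,0]]
[[18,2],[19,20],[30,17],[41,0]]
[[18,2],[19,20],[30,17],[41,0]]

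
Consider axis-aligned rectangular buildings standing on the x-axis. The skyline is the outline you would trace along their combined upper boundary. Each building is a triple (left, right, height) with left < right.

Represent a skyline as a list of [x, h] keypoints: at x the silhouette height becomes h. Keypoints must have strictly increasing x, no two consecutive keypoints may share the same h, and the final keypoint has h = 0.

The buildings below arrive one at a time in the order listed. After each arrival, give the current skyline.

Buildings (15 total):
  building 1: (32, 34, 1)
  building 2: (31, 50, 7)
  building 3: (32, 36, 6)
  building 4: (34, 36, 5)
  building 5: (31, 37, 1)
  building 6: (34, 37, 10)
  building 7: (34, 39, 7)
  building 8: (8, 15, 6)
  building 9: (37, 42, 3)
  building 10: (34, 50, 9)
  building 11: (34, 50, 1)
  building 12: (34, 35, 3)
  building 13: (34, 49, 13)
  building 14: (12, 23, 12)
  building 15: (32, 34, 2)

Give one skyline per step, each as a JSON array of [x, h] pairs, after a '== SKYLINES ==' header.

== SKYLINES ==
[[32,1],[34,0]]
[[31,7],[50,0]]
[[31,7],[50,0]]
[[31,7],[50,0]]
[[31,7],[50,0]]
[[31,7],[34,10],[37,7],[50,0]]
[[31,7],[34,10],[37,7],[50,0]]
[[8,6],[15,0],[31,7],[34,10],[37,7],[50,0]]
[[8,6],[15,0],[31,7],[34,10],[37,7],[50,0]]
[[8,6],[15,0],[31,7],[34,10],[37,9],[50,0]]
[[8,6],[15,0],[31,7],[34,10],[37,9],[50,0]]
[[8,6],[15,0],[31,7],[34,10],[37,9],[50,0]]
[[8,6],[15,0],[31,7],[34,13],[49,9],[50,0]]
[[8,6],[12,12],[23,0],[31,7],[34,13],[49,9],[50,0]]
[[8,6],[12,12],[23,0],[31,7],[34,13],[49,9],[50,0]]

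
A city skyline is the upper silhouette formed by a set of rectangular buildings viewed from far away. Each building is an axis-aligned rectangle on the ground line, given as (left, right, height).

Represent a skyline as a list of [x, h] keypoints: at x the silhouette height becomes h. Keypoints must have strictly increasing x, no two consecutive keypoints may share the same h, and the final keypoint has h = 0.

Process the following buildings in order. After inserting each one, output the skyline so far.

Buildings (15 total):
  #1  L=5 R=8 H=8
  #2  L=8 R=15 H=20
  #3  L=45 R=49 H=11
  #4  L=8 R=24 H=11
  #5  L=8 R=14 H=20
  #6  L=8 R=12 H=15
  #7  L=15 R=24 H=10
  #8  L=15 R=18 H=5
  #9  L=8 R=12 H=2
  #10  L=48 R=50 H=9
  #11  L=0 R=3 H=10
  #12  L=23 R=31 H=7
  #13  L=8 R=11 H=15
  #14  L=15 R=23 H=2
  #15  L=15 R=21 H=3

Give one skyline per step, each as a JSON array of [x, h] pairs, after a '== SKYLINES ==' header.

== SKYLINES ==
[[5,8],[8,0]]
[[5,8],[8,20],[15,0]]
[[5,8],[8,20],[15,0],[45,11],[49,0]]
[[5,8],[8,20],[15,11],[24,0],[45,11],[49,0]]
[[5,8],[8,20],[15,11],[24,0],[45,11],[49,0]]
[[5,8],[8,20],[15,11],[24,0],[45,11],[49,0]]
[[5,8],[8,20],[15,11],[24,0],[45,11],[49,0]]
[[5,8],[8,20],[15,11],[24,0],[45,11],[49,0]]
[[5,8],[8,20],[15,11],[24,0],[45,11],[49,0]]
[[5,8],[8,20],[15,11],[24,0],[45,11],[49,9],[50,0]]
[[0,10],[3,0],[5,8],[8,20],[15,11],[24,0],[45,11],[49,9],[50,0]]
[[0,10],[3,0],[5,8],[8,20],[15,11],[24,7],[31,0],[45,11],[49,9],[50,0]]
[[0,10],[3,0],[5,8],[8,20],[15,11],[24,7],[31,0],[45,11],[49,9],[50,0]]
[[0,10],[3,0],[5,8],[8,20],[15,11],[24,7],[31,0],[45,11],[49,9],[50,0]]
[[0,10],[3,0],[5,8],[8,20],[15,11],[24,7],[31,0],[45,11],[49,9],[50,0]]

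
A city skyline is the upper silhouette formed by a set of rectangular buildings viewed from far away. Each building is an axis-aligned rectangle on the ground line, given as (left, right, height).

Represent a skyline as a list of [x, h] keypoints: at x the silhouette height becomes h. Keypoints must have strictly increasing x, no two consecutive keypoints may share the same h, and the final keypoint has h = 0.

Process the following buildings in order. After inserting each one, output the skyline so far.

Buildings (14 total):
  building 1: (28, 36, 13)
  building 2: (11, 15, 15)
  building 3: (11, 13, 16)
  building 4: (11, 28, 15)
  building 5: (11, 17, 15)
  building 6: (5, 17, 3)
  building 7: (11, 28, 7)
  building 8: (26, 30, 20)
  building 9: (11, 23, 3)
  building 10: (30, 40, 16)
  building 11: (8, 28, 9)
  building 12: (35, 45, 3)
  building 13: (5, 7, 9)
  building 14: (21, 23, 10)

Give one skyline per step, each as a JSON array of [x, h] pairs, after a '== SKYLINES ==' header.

== SKYLINES ==
[[28,13],[36,0]]
[[11,15],[15,0],[28,13],[36,0]]
[[11,16],[13,15],[15,0],[28,13],[36,0]]
[[11,16],[13,15],[28,13],[36,0]]
[[11,16],[13,15],[28,13],[36,0]]
[[5,3],[11,16],[13,15],[28,13],[36,0]]
[[5,3],[11,16],[13,15],[28,13],[36,0]]
[[5,3],[11,16],[13,15],[26,20],[30,13],[36,0]]
[[5,3],[11,16],[13,15],[26,20],[30,13],[36,0]]
[[5,3],[11,16],[13,15],[26,20],[30,16],[40,0]]
[[5,3],[8,9],[11,16],[13,15],[26,20],[30,16],[40,0]]
[[5,3],[8,9],[11,16],[13,15],[26,20],[30,16],[40,3],[45,0]]
[[5,9],[7,3],[8,9],[11,16],[13,15],[26,20],[30,16],[40,3],[45,0]]
[[5,9],[7,3],[8,9],[11,16],[13,15],[26,20],[30,16],[40,3],[45,0]]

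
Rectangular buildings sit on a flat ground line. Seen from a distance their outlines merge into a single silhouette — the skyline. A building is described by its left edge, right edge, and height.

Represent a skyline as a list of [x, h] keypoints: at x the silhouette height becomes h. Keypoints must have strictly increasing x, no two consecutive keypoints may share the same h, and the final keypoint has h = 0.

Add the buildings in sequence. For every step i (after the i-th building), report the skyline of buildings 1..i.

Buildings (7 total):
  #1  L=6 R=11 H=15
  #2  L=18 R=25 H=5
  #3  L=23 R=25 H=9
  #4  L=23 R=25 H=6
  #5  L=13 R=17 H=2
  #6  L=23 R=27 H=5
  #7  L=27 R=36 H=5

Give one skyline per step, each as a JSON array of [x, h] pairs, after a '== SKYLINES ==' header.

== SKYLINES ==
[[6,15],[11,0]]
[[6,15],[11,0],[18,5],[25,0]]
[[6,15],[11,0],[18,5],[23,9],[25,0]]
[[6,15],[11,0],[18,5],[23,9],[25,0]]
[[6,15],[11,0],[13,2],[17,0],[18,5],[23,9],[25,0]]
[[6,15],[11,0],[13,2],[17,0],[18,5],[23,9],[25,5],[27,0]]
[[6,15],[11,0],[13,2],[17,0],[18,5],[23,9],[25,5],[36,0]]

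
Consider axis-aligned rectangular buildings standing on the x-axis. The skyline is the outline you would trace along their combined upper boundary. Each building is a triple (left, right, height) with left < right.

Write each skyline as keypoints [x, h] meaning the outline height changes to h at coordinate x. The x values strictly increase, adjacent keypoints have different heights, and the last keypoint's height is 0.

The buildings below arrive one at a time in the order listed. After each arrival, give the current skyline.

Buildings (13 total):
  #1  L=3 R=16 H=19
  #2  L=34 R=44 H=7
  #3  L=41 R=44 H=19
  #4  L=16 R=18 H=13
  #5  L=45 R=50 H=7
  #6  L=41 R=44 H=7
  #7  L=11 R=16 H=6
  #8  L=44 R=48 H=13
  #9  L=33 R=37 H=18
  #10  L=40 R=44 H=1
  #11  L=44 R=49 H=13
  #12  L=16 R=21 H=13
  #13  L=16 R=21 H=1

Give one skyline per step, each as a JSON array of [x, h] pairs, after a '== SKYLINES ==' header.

== SKYLINES ==
[[3,19],[16,0]]
[[3,19],[16,0],[34,7],[44,0]]
[[3,19],[16,0],[34,7],[41,19],[44,0]]
[[3,19],[16,13],[18,0],[34,7],[41,19],[44,0]]
[[3,19],[16,13],[18,0],[34,7],[41,19],[44,0],[45,7],[50,0]]
[[3,19],[16,13],[18,0],[34,7],[41,19],[44,0],[45,7],[50,0]]
[[3,19],[16,13],[18,0],[34,7],[41,19],[44,0],[45,7],[50,0]]
[[3,19],[16,13],[18,0],[34,7],[41,19],[44,13],[48,7],[50,0]]
[[3,19],[16,13],[18,0],[33,18],[37,7],[41,19],[44,13],[48,7],[50,0]]
[[3,19],[16,13],[18,0],[33,18],[37,7],[41,19],[44,13],[48,7],[50,0]]
[[3,19],[16,13],[18,0],[33,18],[37,7],[41,19],[44,13],[49,7],[50,0]]
[[3,19],[16,13],[21,0],[33,18],[37,7],[41,19],[44,13],[49,7],[50,0]]
[[3,19],[16,13],[21,0],[33,18],[37,7],[41,19],[44,13],[49,7],[50,0]]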